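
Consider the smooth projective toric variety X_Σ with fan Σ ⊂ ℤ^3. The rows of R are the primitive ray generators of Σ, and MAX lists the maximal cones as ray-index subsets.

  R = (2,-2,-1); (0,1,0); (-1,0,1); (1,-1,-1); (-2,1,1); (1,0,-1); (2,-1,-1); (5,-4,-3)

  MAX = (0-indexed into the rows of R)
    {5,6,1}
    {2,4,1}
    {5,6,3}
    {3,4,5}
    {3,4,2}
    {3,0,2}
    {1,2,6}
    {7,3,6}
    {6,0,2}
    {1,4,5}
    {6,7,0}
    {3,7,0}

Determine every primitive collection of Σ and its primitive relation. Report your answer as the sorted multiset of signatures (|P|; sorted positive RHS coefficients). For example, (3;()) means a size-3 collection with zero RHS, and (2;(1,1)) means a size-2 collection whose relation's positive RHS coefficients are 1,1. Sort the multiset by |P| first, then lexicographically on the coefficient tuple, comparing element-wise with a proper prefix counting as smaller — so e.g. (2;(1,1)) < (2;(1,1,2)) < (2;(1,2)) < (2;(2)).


12 collections generate NE(X_Σ); each relation:

  P = {2,5}:  v_{2} + v_{5} = 0  so sig = (2;())
  P = {4,6}:  v_{4} + v_{6} = 0  so sig = (2;())
  P = {0,1}:  v_{0} + v_{1} = v_{6}  so sig = (2;(1))
  P = {1,3}:  v_{1} + v_{3} = v_{5}  so sig = (2;(1))
  P = {0,4}:  v_{0} + v_{4} = v_{2} + v_{3}  so sig = (2;(1,1))
  P = {0,5}:  v_{0} + v_{5} = v_{3} + v_{6}  so sig = (2;(1,1))
  P = {4,7}:  v_{4} + v_{7} = v_{0} + v_{3}  so sig = (2;(1,1))
  P = {1,7}:  v_{1} + v_{7} = v_{3} + 2·v_{6}  so sig = (2;(1,2))
  P = {2,7}:  v_{2} + v_{7} = 2·v_{0}  so sig = (2;(2))
  P = {5,7}:  v_{5} + v_{7} = 2·v_{3} + 2·v_{6}  so sig = (2;(2,2))
  P = {0,3,6}:  v_{0} + v_{3} + v_{6} = v_{7}  so sig = (3;(1))
  P = {2,3,6}:  v_{2} + v_{3} + v_{6} = v_{0}  so sig = (3;(1))

Signatures (|P|; sorted positive RHS coefficients), sorted:
    (2;())
    (2;())
    (2;(1))
    (2;(1))
    (2;(1,1))
    (2;(1,1))
    (2;(1,1))
    (2;(1,2))
    (2;(2))
    (2;(2,2))
    (3;(1))
    (3;(1))


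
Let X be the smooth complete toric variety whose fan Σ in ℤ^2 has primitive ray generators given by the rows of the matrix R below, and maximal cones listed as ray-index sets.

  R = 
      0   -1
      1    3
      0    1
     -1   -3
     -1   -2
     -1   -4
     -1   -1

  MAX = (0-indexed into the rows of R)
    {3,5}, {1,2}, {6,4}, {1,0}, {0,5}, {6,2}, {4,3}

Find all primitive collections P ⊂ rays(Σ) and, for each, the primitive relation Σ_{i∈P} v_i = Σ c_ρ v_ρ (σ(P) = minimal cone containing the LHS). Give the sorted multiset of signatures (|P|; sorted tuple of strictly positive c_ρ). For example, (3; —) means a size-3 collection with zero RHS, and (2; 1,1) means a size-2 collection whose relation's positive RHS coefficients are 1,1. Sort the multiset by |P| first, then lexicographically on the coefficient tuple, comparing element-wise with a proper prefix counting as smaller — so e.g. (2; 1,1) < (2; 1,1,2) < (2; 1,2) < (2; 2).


14 minimal non-faces of Δ(Σ) (on 7 rays):

  • {0,2}:  v_{0} + v_{2} = 0  ⟹  sig = (2; —)
  • {1,3}:  v_{1} + v_{3} = 0  ⟹  sig = (2; —)
  • {0,3}:  v_{0} + v_{3} = v_{5}  ⟹  sig = (2; 1)
  • {0,4}:  v_{0} + v_{4} = v_{3}  ⟹  sig = (2; 1)
  • {0,6}:  v_{0} + v_{6} = v_{4}  ⟹  sig = (2; 1)
  • {1,4}:  v_{1} + v_{4} = v_{2}  ⟹  sig = (2; 1)
  • {1,5}:  v_{1} + v_{5} = v_{0}  ⟹  sig = (2; 1)
  • {2,3}:  v_{2} + v_{3} = v_{4}  ⟹  sig = (2; 1)
  • {2,4}:  v_{2} + v_{4} = v_{6}  ⟹  sig = (2; 1)
  • {2,5}:  v_{2} + v_{5} = v_{3}  ⟹  sig = (2; 1)
  • {5,6}:  v_{5} + v_{6} = v_{3} + v_{4}  ⟹  sig = (2; 1,1)
  • {1,6}:  v_{1} + v_{6} = 2·v_{2}  ⟹  sig = (2; 2)
  • {3,6}:  v_{3} + v_{6} = 2·v_{4}  ⟹  sig = (2; 2)
  • {4,5}:  v_{4} + v_{5} = 2·v_{3}  ⟹  sig = (2; 2)

Hence PRS(X_Σ) =
    (2; —)
    (2; —)
    (2; 1)
    (2; 1)
    (2; 1)
    (2; 1)
    (2; 1)
    (2; 1)
    (2; 1)
    (2; 1)
    (2; 1,1)
    (2; 2)
    (2; 2)
    (2; 2)


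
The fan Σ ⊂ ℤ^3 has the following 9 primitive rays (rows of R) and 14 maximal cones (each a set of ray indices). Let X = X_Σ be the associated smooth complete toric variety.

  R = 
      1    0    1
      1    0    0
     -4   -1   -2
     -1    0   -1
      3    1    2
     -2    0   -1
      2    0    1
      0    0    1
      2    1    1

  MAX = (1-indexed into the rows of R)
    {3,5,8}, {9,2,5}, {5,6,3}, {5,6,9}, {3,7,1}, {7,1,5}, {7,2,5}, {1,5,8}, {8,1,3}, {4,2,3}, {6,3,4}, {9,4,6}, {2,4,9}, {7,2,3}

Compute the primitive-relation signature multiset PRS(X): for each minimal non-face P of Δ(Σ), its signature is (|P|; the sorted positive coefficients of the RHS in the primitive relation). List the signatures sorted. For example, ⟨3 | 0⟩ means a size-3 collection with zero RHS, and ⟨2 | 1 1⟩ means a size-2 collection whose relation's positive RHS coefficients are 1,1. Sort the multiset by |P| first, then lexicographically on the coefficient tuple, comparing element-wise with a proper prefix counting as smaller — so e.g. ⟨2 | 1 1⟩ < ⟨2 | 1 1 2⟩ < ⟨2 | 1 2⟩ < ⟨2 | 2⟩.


Δ(Σ) — 9 vertices, 18 min non-faces:

  • {1,4}:  v_{1} + v_{4} = 0  ⟹  sig = ⟨2 | 0⟩
  • {6,7}:  v_{6} + v_{7} = 0  ⟹  sig = ⟨2 | 0⟩
  • {1,2}:  v_{1} + v_{2} = v_{7}  ⟹  sig = ⟨2 | 1⟩
  • {1,9}:  v_{1} + v_{9} = v_{5}  ⟹  sig = ⟨2 | 1⟩
  • {2,6}:  v_{2} + v_{6} = v_{4}  ⟹  sig = ⟨2 | 1⟩
  • {2,8}:  v_{2} + v_{8} = v_{1}  ⟹  sig = ⟨2 | 1⟩
  • {3,9}:  v_{3} + v_{9} = v_{6}  ⟹  sig = ⟨2 | 1⟩
  • {4,5}:  v_{4} + v_{5} = v_{9}  ⟹  sig = ⟨2 | 1⟩
  • {4,7}:  v_{4} + v_{7} = v_{2}  ⟹  sig = ⟨2 | 1⟩
  • {1,6}:  v_{1} + v_{6} = v_{3} + v_{5}  ⟹  sig = ⟨2 | 1 1⟩
  • {4,8}:  v_{4} + v_{8} = v_{3} + v_{5}  ⟹  sig = ⟨2 | 1 1⟩
  • {7,9}:  v_{7} + v_{9} = v_{2} + v_{5}  ⟹  sig = ⟨2 | 1 1⟩
  • {8,9}:  v_{8} + v_{9} = v_{3} + 2·v_{5}  ⟹  sig = ⟨2 | 1 2⟩
  • {7,8}:  v_{7} + v_{8} = 2·v_{1}  ⟹  sig = ⟨2 | 2⟩
  • {6,8}:  v_{6} + v_{8} = 2·v_{3} + 2·v_{5}  ⟹  sig = ⟨2 | 2 2⟩
  • {2,3,5}:  v_{2} + v_{3} + v_{5} = 0  ⟹  sig = ⟨3 | 0⟩
  • {1,3,5}:  v_{1} + v_{3} + v_{5} = v_{8}  ⟹  sig = ⟨3 | 1⟩
  • {3,5,7}:  v_{3} + v_{5} + v_{7} = v_{1}  ⟹  sig = ⟨3 | 1⟩

Sorted signature multiset PRS(X):
    |P|=2: 15 collections, coeffs (), (), (1), (1), (1), (1), (1), (1), (1), (1,1), (1,1), (1,1), (1,2), (2), (2,2)
    |P|=3: 3 collections, coeffs (), (1), (1)


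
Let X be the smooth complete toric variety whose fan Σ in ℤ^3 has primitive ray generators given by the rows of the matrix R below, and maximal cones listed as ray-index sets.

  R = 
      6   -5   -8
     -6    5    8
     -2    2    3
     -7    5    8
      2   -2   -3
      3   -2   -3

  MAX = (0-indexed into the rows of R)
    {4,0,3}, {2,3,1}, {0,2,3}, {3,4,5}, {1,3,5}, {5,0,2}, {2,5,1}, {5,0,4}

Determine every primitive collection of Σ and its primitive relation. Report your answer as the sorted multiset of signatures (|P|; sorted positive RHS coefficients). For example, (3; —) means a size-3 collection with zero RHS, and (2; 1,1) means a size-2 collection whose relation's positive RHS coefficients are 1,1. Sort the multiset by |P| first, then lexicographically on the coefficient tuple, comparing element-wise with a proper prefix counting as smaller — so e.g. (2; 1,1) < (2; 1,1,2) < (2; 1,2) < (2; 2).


Primitive collections (5):

  P = {0,1}:  v_{0} + v_{1} = 0  so sig = (2; —)
  P = {2,4}:  v_{2} + v_{4} = 0  so sig = (2; —)
  P = {1,4}:  v_{1} + v_{4} = v_{3} + v_{5}  so sig = (2; 1,1)
  P = {0,3,5}:  v_{0} + v_{3} + v_{5} = v_{4}  so sig = (3; 1)
  P = {2,3,5}:  v_{2} + v_{3} + v_{5} = v_{1}  so sig = (3; 1)

Sorted signature multiset PRS(X):
[(2; —), (2; —), (2; 1,1), (3; 1), (3; 1)]


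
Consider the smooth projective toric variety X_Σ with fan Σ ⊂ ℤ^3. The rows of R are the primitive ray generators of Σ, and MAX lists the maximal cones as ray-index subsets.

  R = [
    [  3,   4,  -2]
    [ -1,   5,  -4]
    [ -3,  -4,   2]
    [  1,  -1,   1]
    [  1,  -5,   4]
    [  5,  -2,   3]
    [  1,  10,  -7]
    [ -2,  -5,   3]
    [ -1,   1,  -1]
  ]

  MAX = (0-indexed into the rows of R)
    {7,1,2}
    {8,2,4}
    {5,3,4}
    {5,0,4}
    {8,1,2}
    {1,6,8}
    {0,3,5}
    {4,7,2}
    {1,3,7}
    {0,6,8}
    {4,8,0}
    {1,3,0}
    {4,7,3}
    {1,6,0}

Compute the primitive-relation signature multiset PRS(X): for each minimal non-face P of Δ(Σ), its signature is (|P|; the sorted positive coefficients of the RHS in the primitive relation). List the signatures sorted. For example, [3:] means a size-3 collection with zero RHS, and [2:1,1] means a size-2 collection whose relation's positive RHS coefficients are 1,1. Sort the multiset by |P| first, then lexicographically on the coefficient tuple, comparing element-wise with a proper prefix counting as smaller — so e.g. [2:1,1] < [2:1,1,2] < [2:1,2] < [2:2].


Δ(Σ) — 9 vertices, 17 min non-faces:

  • {0,2}:  v_{0} + v_{2} = 0  ⟹  sig = [2:]
  • {1,4}:  v_{1} + v_{4} = 0  ⟹  sig = [2:]
  • {3,8}:  v_{3} + v_{8} = 0  ⟹  sig = [2:]
  • {0,7}:  v_{0} + v_{7} = v_{3}  ⟹  sig = [2:1]
  • {2,3}:  v_{2} + v_{3} = v_{7}  ⟹  sig = [2:1]
  • {6,7}:  v_{6} + v_{7} = v_{1}  ⟹  sig = [2:1]
  • {7,8}:  v_{7} + v_{8} = v_{2}  ⟹  sig = [2:1]
  • {1,5}:  v_{1} + v_{5} = v_{0} + v_{3}  ⟹  sig = [2:1,1]
  • {2,5}:  v_{2} + v_{5} = v_{3} + v_{4}  ⟹  sig = [2:1,1]
  • {2,6}:  v_{2} + v_{6} = v_{1} + v_{8}  ⟹  sig = [2:1,1]
  • {3,6}:  v_{3} + v_{6} = v_{0} + v_{1}  ⟹  sig = [2:1,1]
  • {4,6}:  v_{4} + v_{6} = v_{0} + v_{8}  ⟹  sig = [2:1,1]
  • {5,8}:  v_{5} + v_{8} = v_{0} + v_{4}  ⟹  sig = [2:1,1]
  • {5,7}:  v_{5} + v_{7} = 2·v_{3} + v_{4}  ⟹  sig = [2:1,2]
  • {5,6}:  v_{5} + v_{6} = 2·v_{0}  ⟹  sig = [2:2]
  • {0,1,8}:  v_{0} + v_{1} + v_{8} = v_{6}  ⟹  sig = [3:1]
  • {0,3,4}:  v_{0} + v_{3} + v_{4} = v_{5}  ⟹  sig = [3:1]

Signatures (|P|; sorted positive RHS coefficients), sorted:
    |P|=2: 15 collections, coeffs (), (), (), (1), (1), (1), (1), (1,1), (1,1), (1,1), (1,1), (1,1), (1,1), (1,2), (2)
    |P|=3: 2 collections, coeffs (1), (1)


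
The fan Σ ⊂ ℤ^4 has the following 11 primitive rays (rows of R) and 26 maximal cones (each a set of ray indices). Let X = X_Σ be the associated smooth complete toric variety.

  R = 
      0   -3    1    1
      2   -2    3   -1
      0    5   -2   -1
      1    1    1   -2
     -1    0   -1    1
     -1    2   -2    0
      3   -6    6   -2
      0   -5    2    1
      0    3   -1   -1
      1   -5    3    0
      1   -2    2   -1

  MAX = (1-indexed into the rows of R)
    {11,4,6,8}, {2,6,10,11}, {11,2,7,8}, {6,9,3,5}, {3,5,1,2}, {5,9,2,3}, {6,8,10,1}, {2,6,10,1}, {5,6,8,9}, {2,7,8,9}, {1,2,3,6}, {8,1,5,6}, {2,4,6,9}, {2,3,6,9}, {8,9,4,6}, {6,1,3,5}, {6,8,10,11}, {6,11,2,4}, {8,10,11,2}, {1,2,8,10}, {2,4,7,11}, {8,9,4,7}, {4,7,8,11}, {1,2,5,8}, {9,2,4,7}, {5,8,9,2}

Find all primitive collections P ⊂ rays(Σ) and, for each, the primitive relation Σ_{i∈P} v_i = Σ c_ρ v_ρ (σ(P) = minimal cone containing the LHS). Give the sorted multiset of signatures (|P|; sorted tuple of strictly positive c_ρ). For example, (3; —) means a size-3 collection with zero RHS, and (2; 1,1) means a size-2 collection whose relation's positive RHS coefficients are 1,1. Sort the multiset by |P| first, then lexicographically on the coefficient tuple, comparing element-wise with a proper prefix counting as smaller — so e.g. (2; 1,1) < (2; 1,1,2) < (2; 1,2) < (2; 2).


Σ has 21 primitive collections:

  • {1,9}:  v_{1} + v_{9} = 0  →  sig = (2; —)
  • {3,8}:  v_{3} + v_{8} = 0  →  sig = (2; —)
  • {1,4}:  v_{1} + v_{4} = v_{11}  →  sig = (2; 1)
  • {1,11}:  v_{1} + v_{11} = v_{10}  →  sig = (2; 1)
  • {5,10}:  v_{5} + v_{10} = v_{8}  →  sig = (2; 1)
  • {9,10}:  v_{9} + v_{10} = v_{11}  →  sig = (2; 1)
  • {9,11}:  v_{9} + v_{11} = v_{4}  →  sig = (2; 1)
  • {3,7}:  v_{3} + v_{7} = v_{2} + v_{4}  →  sig = (2; 1,1)
  • {3,10}:  v_{3} + v_{10} = v_{2} + v_{6}  →  sig = (2; 1,1)
  • {5,11}:  v_{5} + v_{11} = v_{8} + v_{9}  →  sig = (2; 1,1)
  • {1,7}:  v_{1} + v_{7} = v_{2} + v_{8} + v_{11}  →  sig = (2; 1,1,1)
  • {3,11}:  v_{3} + v_{11} = v_{2} + v_{6} + v_{9}  →  sig = (2; 1,1,1)
  • {3,4}:  v_{3} + v_{4} = v_{2} + v_{6} + 2·v_{9}  →  sig = (2; 1,1,2)
  • {7,10}:  v_{7} + v_{10} = v_{2} + v_{8} + 2·v_{11}  →  sig = (2; 1,1,2)
  • {4,5}:  v_{4} + v_{5} = v_{8} + 2·v_{9}  →  sig = (2; 1,2)
  • {5,7}:  v_{5} + v_{7} = v_{2} + 2·v_{8} + 2·v_{9}  →  sig = (2; 1,2,2)
  • {4,10}:  v_{4} + v_{10} = 2·v_{11}  →  sig = (2; 2)
  • {6,7}:  v_{6} + v_{7} = 2·v_{11}  →  sig = (2; 2)
  • {2,5,6}:  v_{2} + v_{5} + v_{6} = 0  →  sig = (3; —)
  • {2,4,8}:  v_{2} + v_{4} + v_{8} = v_{7}  →  sig = (3; 1)
  • {2,6,8}:  v_{2} + v_{6} + v_{8} = v_{10}  →  sig = (3; 1)

Sorted signature multiset PRS(X):
    (2; —)
    (2; —)
    (2; 1)
    (2; 1)
    (2; 1)
    (2; 1)
    (2; 1)
    (2; 1,1)
    (2; 1,1)
    (2; 1,1)
    (2; 1,1,1)
    (2; 1,1,1)
    (2; 1,1,2)
    (2; 1,1,2)
    (2; 1,2)
    (2; 1,2,2)
    (2; 2)
    (2; 2)
    (3; —)
    (3; 1)
    (3; 1)


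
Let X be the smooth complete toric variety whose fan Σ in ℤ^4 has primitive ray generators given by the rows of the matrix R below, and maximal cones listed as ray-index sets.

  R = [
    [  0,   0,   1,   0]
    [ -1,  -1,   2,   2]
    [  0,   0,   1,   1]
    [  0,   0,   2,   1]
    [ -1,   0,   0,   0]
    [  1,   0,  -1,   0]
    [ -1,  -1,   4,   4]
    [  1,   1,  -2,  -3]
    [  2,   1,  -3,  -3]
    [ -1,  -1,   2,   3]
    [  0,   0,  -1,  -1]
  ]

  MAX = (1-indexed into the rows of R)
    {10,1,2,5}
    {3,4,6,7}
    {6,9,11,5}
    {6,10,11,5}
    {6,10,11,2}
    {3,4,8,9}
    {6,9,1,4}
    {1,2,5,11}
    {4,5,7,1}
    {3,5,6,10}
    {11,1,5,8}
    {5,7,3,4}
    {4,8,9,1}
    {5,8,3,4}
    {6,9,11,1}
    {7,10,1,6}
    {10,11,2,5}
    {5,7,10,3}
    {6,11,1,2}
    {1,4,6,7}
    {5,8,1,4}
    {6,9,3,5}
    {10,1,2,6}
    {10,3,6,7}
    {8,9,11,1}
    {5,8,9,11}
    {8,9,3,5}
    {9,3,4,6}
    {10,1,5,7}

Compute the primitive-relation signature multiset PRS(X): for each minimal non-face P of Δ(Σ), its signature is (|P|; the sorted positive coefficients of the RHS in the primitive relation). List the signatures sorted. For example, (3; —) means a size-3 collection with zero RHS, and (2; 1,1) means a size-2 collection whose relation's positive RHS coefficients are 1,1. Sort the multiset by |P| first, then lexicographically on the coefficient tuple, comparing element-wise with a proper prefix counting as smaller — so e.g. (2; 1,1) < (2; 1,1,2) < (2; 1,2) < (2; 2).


22 minimal non-faces of Δ(Σ) (on 11 rays):

  P = {3,11}:  v_{3} + v_{11} = 0  ⟹  sig = (2; —)
  P = {8,10}:  v_{8} + v_{10} = 0  ⟹  sig = (2; —)
  P = {1,3}:  v_{1} + v_{3} = v_{4}  ⟹  sig = (2; 1)
  P = {4,10}:  v_{4} + v_{10} = v_{7}  ⟹  sig = (2; 1)
  P = {4,11}:  v_{4} + v_{11} = v_{1}  ⟹  sig = (2; 1)
  P = {6,8}:  v_{6} + v_{8} = v_{9}  ⟹  sig = (2; 1)
  P = {7,8}:  v_{7} + v_{8} = v_{4}  ⟹  sig = (2; 1)
  P = {9,10}:  v_{9} + v_{10} = v_{6}  ⟹  sig = (2; 1)
  P = {2,3}:  v_{2} + v_{3} = v_{1} + v_{10}  ⟹  sig = (2; 1,1)
  P = {2,8}:  v_{2} + v_{8} = v_{1} + v_{11}  ⟹  sig = (2; 1,1)
  P = {7,9}:  v_{7} + v_{9} = v_{4} + v_{6}  ⟹  sig = (2; 1,1)
  P = {7,11}:  v_{7} + v_{11} = v_{1} + v_{10}  ⟹  sig = (2; 1,1)
  P = {2,9}:  v_{2} + v_{9} = v_{1} + v_{6} + v_{11}  ⟹  sig = (2; 1,1,1)
  P = {2,4}:  v_{2} + v_{4} = 2·v_{1} + v_{10}  ⟹  sig = (2; 1,2)
  P = {2,7}:  v_{2} + v_{7} = 2·v_{1} + 2·v_{10}  ⟹  sig = (2; 2,2)
  P = {1,5,6}:  v_{1} + v_{5} + v_{6} = 0  ⟹  sig = (3; —)
  P = {1,5,9}:  v_{1} + v_{5} + v_{9} = v_{8}  ⟹  sig = (3; 1)
  P = {1,10,11}:  v_{1} + v_{10} + v_{11} = v_{2}  ⟹  sig = (3; 1)
  P = {4,5,6}:  v_{4} + v_{5} + v_{6} = v_{3}  ⟹  sig = (3; 1)
  P = {2,5,6}:  v_{2} + v_{5} + v_{6} = v_{10} + v_{11}  ⟹  sig = (3; 1,1)
  P = {4,5,9}:  v_{4} + v_{5} + v_{9} = v_{3} + v_{8}  ⟹  sig = (3; 1,1)
  P = {5,6,7}:  v_{5} + v_{6} + v_{7} = v_{3} + v_{10}  ⟹  sig = (3; 1,1)

Signatures (|P|; sorted positive RHS coefficients), sorted:
    |P|=2: 15 collections, coeffs (), (), (1), (1), (1), (1), (1), (1), (1,1), (1,1), (1,1), (1,1), (1,1,1), (1,2), (2,2)
    |P|=3: 7 collections, coeffs (), (1), (1), (1), (1,1), (1,1), (1,1)


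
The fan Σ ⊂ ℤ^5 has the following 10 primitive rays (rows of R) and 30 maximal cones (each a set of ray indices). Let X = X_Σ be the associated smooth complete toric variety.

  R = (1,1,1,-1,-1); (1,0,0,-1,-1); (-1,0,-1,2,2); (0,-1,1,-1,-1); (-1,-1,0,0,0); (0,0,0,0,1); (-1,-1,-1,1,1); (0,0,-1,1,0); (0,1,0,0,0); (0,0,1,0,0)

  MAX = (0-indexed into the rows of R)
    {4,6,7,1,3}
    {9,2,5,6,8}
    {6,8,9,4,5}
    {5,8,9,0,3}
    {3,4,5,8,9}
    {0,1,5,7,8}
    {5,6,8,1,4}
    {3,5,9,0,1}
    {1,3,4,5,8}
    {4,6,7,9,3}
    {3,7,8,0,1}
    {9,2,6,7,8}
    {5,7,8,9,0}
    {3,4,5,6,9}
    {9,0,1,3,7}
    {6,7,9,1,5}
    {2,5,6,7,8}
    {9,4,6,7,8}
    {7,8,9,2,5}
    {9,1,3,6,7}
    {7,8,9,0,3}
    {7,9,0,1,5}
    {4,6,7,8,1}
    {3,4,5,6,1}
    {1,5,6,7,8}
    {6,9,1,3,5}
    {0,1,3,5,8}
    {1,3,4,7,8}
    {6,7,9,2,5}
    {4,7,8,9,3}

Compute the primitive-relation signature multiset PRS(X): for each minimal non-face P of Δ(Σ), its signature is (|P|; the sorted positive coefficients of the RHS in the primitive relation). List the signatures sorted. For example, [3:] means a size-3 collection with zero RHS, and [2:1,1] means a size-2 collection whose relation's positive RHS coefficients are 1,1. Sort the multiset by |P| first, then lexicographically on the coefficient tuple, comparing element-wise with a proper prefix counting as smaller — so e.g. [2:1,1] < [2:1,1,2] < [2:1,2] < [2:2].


Δ(Σ) — 10 vertices, 12 min non-faces:

  {0,6}:  v_{0} + v_{6} = 0  ⟹  sig = [2:]
  {0,4}:  v_{0} + v_{4} = v_{3} + v_{8}  ⟹  sig = [2:1,1]
  {1,2}:  v_{1} + v_{2} = v_{5} + v_{7}  ⟹  sig = [2:1,1]
  {2,3}:  v_{2} + v_{3} = v_{6} + v_{9}  ⟹  sig = [2:1,1]
  {0,2}:  v_{0} + v_{2} = v_{5} + v_{7} + v_{8} + v_{9}  ⟹  sig = [2:1,1,1,1]
  {2,4}:  v_{2} + v_{4} = 2·v_{6} + v_{8} + v_{9}  ⟹  sig = [2:1,1,2]
  {1,4,9}:  v_{1} + v_{4} + v_{9} = v_{3}  ⟹  sig = [3:1]
  {1,8,9}:  v_{1} + v_{8} + v_{9} = v_{0}  ⟹  sig = [3:1]
  {3,6,8}:  v_{3} + v_{6} + v_{8} = v_{4}  ⟹  sig = [3:1]
  {4,5,7}:  v_{4} + v_{5} + v_{7} = v_{6}  ⟹  sig = [3:1]
  {3,5,7}:  v_{3} + v_{5} + v_{7} = v_{1} + v_{6} + v_{9}  ⟹  sig = [3:1,1,1]
  {5,6,7,8,9}:  v_{5} + v_{6} + v_{7} + v_{8} + v_{9} = v_{2}  ⟹  sig = [5:1]

so the primitive-relation signature multiset is
    [2:]
    [2:1,1]
    [2:1,1]
    [2:1,1]
    [2:1,1,1,1]
    [2:1,1,2]
    [3:1]
    [3:1]
    [3:1]
    [3:1]
    [3:1,1,1]
    [5:1]


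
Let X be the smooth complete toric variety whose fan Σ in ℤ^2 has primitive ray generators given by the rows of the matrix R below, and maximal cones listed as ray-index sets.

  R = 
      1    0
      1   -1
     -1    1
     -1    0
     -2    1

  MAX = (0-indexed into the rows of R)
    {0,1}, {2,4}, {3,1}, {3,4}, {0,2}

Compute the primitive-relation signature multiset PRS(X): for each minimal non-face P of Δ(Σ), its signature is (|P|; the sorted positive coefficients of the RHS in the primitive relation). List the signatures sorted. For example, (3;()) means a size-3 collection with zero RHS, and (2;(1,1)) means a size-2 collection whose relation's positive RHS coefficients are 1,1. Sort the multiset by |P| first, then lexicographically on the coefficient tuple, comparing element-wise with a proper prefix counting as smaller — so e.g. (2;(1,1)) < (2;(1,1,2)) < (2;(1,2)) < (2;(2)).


5 minimal non-faces of Δ(Σ) (on 5 rays):

  • {0,3}:  v_{0} + v_{3} = 0  ⟹  sig = (2;())
  • {1,2}:  v_{1} + v_{2} = 0  ⟹  sig = (2;())
  • {0,4}:  v_{0} + v_{4} = v_{2}  ⟹  sig = (2;(1))
  • {1,4}:  v_{1} + v_{4} = v_{3}  ⟹  sig = (2;(1))
  • {2,3}:  v_{2} + v_{3} = v_{4}  ⟹  sig = (2;(1))

Signatures (|P|; sorted positive RHS coefficients), sorted:
[(2;()), (2;()), (2;(1)), (2;(1)), (2;(1))]


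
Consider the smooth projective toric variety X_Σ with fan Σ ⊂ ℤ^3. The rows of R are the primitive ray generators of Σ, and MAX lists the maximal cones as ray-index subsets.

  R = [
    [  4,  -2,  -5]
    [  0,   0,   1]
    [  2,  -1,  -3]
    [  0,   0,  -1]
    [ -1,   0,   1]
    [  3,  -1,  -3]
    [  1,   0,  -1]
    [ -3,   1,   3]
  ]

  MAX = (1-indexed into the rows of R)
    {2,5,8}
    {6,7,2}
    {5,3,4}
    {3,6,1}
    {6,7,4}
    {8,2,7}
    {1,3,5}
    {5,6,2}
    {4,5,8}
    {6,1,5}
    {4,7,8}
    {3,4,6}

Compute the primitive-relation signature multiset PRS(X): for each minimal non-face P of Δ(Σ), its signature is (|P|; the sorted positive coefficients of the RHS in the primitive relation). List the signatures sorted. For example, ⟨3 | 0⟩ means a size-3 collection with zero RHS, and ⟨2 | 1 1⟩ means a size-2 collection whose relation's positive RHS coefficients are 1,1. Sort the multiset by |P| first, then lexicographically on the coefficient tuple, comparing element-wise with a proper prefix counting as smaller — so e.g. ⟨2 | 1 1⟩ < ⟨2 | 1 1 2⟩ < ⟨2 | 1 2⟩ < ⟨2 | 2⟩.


Σ has 12 primitive collections:

  {2,4}:  v_{2} + v_{4} = 0 ; sig = ⟨2 | 0⟩
  {5,7}:  v_{5} + v_{7} = 0 ; sig = ⟨2 | 0⟩
  {6,8}:  v_{6} + v_{8} = 0 ; sig = ⟨2 | 0⟩
  {1,7}:  v_{1} + v_{7} = v_{3} + v_{6} ; sig = ⟨2 | 1 1⟩
  {1,8}:  v_{1} + v_{8} = v_{3} + v_{5} ; sig = ⟨2 | 1 1⟩
  {2,3}:  v_{2} + v_{3} = v_{5} + v_{6} ; sig = ⟨2 | 1 1⟩
  {3,7}:  v_{3} + v_{7} = v_{4} + v_{6} ; sig = ⟨2 | 1 1⟩
  {3,8}:  v_{3} + v_{8} = v_{4} + v_{5} ; sig = ⟨2 | 1 1⟩
  {1,4}:  v_{1} + v_{4} = 2·v_{3} ; sig = ⟨2 | 2⟩
  {1,2}:  v_{1} + v_{2} = 2·v_{5} + 2·v_{6} ; sig = ⟨2 | 2 2⟩
  {3,5,6}:  v_{3} + v_{5} + v_{6} = v_{1} ; sig = ⟨3 | 1⟩
  {4,5,6}:  v_{4} + v_{5} + v_{6} = v_{3} ; sig = ⟨3 | 1⟩

Signatures (|P|; sorted positive RHS coefficients), sorted:
{ ⟨2 | 0⟩ ×3,  ⟨2 | 1 1⟩ ×5,  ⟨2 | 2⟩,  ⟨2 | 2 2⟩,  ⟨3 | 1⟩ ×2 }


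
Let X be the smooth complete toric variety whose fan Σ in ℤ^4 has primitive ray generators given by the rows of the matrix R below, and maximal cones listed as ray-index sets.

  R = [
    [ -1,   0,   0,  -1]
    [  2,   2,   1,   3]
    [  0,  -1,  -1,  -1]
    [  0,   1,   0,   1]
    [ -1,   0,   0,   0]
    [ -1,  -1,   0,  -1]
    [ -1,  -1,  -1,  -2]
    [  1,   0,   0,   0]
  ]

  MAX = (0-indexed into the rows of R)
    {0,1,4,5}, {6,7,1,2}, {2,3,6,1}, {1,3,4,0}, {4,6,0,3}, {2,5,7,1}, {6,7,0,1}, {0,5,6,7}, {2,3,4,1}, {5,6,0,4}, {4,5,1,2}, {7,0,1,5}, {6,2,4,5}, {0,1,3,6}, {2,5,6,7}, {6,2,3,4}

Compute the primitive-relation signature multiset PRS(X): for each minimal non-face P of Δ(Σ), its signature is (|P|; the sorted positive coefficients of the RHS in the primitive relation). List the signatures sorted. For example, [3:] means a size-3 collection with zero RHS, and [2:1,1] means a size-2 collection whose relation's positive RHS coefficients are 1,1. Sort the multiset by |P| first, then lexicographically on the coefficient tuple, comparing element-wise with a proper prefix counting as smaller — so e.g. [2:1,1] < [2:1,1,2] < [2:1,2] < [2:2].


Primitive collections (6):

  P = {4,7}:  v_{4} + v_{7} = 0  ⇒ sig = [2:]
  P = {0,2}:  v_{0} + v_{2} = v_{6}  ⇒ sig = [2:1]
  P = {3,5}:  v_{3} + v_{5} = v_{4}  ⇒ sig = [2:1]
  P = {3,7}:  v_{3} + v_{7} = v_{1} + v_{6}  ⇒ sig = [2:1,1]
  P = {1,5,6}:  v_{1} + v_{5} + v_{6} = 0  ⇒ sig = [3:]
  P = {1,4,6}:  v_{1} + v_{4} + v_{6} = v_{3}  ⇒ sig = [3:1]

Hence PRS(X_Σ) =
{ [2:],  [2:1] ×2,  [2:1,1],  [3:],  [3:1] }


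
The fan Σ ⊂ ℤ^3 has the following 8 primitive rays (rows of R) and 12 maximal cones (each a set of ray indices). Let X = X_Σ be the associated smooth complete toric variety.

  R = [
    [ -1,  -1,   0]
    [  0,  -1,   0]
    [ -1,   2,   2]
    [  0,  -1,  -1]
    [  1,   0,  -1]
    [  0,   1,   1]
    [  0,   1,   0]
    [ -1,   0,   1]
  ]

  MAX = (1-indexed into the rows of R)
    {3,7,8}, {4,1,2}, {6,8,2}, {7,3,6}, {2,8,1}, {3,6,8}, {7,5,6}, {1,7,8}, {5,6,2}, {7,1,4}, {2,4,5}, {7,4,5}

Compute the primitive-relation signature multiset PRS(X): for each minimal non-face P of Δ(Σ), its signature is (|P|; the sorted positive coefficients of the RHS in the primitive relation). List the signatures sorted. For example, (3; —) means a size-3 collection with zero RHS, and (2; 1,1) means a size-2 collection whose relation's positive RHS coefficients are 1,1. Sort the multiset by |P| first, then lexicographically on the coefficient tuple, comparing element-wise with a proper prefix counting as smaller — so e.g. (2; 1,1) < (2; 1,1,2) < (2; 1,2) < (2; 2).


11 collections generate NE(X_Σ); each relation:

  • {2,7}:  v_{2} + v_{7} = 0 ; sig = (2; —)
  • {4,6}:  v_{4} + v_{6} = 0 ; sig = (2; —)
  • {5,8}:  v_{5} + v_{8} = 0 ; sig = (2; —)
  • {1,5}:  v_{1} + v_{5} = v_{4} ; sig = (2; 1)
  • {1,6}:  v_{1} + v_{6} = v_{8} ; sig = (2; 1)
  • {4,8}:  v_{4} + v_{8} = v_{1} ; sig = (2; 1)
  • {2,3}:  v_{2} + v_{3} = v_{6} + v_{8} ; sig = (2; 1,1)
  • {3,4}:  v_{3} + v_{4} = v_{7} + v_{8} ; sig = (2; 1,1)
  • {3,5}:  v_{3} + v_{5} = v_{6} + v_{7} ; sig = (2; 1,1)
  • {1,3}:  v_{1} + v_{3} = v_{7} + 2·v_{8} ; sig = (2; 1,2)
  • {6,7,8}:  v_{6} + v_{7} + v_{8} = v_{3} ; sig = (3; 1)

Sorted signature multiset PRS(X):
    (2; —)
    (2; —)
    (2; —)
    (2; 1)
    (2; 1)
    (2; 1)
    (2; 1,1)
    (2; 1,1)
    (2; 1,1)
    (2; 1,2)
    (3; 1)


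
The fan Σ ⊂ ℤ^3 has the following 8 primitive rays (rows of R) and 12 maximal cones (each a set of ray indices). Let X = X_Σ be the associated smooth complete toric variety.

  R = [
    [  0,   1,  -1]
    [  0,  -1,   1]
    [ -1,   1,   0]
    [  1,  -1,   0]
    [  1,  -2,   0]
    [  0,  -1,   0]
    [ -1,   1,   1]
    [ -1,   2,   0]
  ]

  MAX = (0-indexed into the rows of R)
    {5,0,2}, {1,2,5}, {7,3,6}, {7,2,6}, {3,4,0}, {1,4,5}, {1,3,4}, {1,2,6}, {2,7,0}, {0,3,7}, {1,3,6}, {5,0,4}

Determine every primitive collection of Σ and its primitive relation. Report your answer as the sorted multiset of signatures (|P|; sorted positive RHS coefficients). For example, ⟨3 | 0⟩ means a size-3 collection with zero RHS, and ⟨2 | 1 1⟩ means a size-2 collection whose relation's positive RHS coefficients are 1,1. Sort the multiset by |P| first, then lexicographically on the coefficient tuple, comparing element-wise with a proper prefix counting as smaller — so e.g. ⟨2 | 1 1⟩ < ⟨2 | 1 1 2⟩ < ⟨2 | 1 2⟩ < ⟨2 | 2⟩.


Δ(Σ) — 8 vertices, 10 min non-faces:

  • {0,1}:  v_{0} + v_{1} = 0  ⟹  sig = ⟨2 | 0⟩
  • {2,3}:  v_{2} + v_{3} = 0  ⟹  sig = ⟨2 | 0⟩
  • {4,7}:  v_{4} + v_{7} = 0  ⟹  sig = ⟨2 | 0⟩
  • {0,6}:  v_{0} + v_{6} = v_{7}  ⟹  sig = ⟨2 | 1⟩
  • {1,7}:  v_{1} + v_{7} = v_{6}  ⟹  sig = ⟨2 | 1⟩
  • {2,4}:  v_{2} + v_{4} = v_{5}  ⟹  sig = ⟨2 | 1⟩
  • {3,5}:  v_{3} + v_{5} = v_{4}  ⟹  sig = ⟨2 | 1⟩
  • {4,6}:  v_{4} + v_{6} = v_{1}  ⟹  sig = ⟨2 | 1⟩
  • {5,7}:  v_{5} + v_{7} = v_{2}  ⟹  sig = ⟨2 | 1⟩
  • {5,6}:  v_{5} + v_{6} = v_{1} + v_{2}  ⟹  sig = ⟨2 | 1 1⟩

so the primitive-relation signature multiset is
[⟨2 | 0⟩, ⟨2 | 0⟩, ⟨2 | 0⟩, ⟨2 | 1⟩, ⟨2 | 1⟩, ⟨2 | 1⟩, ⟨2 | 1⟩, ⟨2 | 1⟩, ⟨2 | 1⟩, ⟨2 | 1 1⟩]


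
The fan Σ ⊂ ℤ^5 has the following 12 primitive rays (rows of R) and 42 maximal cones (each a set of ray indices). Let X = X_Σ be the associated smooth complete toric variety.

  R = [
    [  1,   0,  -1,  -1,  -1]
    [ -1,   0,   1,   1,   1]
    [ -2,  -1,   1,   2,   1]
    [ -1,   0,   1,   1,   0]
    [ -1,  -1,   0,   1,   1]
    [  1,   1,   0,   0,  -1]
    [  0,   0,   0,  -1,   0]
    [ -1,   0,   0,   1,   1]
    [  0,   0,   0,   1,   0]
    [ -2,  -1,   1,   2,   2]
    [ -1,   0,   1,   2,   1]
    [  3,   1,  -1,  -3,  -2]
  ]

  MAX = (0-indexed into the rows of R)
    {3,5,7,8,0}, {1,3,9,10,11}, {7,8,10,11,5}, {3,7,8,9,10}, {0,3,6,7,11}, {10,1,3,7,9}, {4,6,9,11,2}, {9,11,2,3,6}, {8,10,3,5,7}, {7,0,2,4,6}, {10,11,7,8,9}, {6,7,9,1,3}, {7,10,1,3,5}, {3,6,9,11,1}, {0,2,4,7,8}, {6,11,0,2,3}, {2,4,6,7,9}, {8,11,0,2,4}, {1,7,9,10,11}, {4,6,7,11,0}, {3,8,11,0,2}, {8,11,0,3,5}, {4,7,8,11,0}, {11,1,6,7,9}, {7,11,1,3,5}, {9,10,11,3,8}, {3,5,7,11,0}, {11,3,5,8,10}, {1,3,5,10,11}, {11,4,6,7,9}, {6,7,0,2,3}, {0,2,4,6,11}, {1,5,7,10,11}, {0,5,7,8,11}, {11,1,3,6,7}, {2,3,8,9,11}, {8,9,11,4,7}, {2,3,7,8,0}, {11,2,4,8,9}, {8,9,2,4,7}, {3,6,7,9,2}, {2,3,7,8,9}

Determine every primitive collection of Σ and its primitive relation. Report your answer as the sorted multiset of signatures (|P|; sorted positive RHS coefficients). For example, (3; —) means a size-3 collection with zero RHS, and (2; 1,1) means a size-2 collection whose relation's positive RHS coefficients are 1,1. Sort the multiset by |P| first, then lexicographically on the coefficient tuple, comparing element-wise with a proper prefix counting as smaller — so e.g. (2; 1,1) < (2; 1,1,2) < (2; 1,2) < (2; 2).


|primitive collections| = 19. Relations:

  P = {0,1}:  v_{0} + v_{1} = 0  →  sig = (2; —)
  P = {6,8}:  v_{6} + v_{8} = 0  →  sig = (2; —)
  P = {0,9}:  v_{0} + v_{9} = v_{4}  →  sig = (2; 1)
  P = {0,10}:  v_{0} + v_{10} = v_{8}  →  sig = (2; 1)
  P = {1,4}:  v_{1} + v_{4} = v_{9}  →  sig = (2; 1)
  P = {1,8}:  v_{1} + v_{8} = v_{10}  →  sig = (2; 1)
  P = {3,4}:  v_{3} + v_{4} = v_{2}  →  sig = (2; 1)
  P = {4,5}:  v_{4} + v_{5} = v_{8}  →  sig = (2; 1)
  P = {5,9}:  v_{5} + v_{9} = v_{10}  →  sig = (2; 1)
  P = {6,10}:  v_{6} + v_{10} = v_{1}  →  sig = (2; 1)
  P = {1,2}:  v_{1} + v_{2} = v_{3} + v_{9}  →  sig = (2; 1,1)
  P = {2,5}:  v_{2} + v_{5} = v_{3} + v_{8}  →  sig = (2; 1,1)
  P = {4,10}:  v_{4} + v_{10} = v_{8} + v_{9}  →  sig = (2; 1,1)
  P = {2,10}:  v_{2} + v_{10} = v_{3} + v_{8} + v_{9}  →  sig = (2; 1,1,1)
  P = {5,6}:  v_{5} + v_{6} = v_{3} + v_{7} + v_{11}  →  sig = (2; 1,1,1)
  P = {2,7,11}:  v_{2} + v_{7} + v_{11} = 0  →  sig = (3; —)
  P = {3,7,8,11}:  v_{3} + v_{7} + v_{8} + v_{11} = v_{5}  →  sig = (4; 1)
  P = {3,7,9,11}:  v_{3} + v_{7} + v_{9} + v_{11} = v_{1}  →  sig = (4; 1)
  P = {3,7,10,11}:  v_{3} + v_{7} + v_{10} + v_{11} = v_{1} + v_{5}  →  sig = (4; 1,1)

Sorted signature multiset PRS(X):
    |P|=2: 15 collections, coeffs (), (), (1), (1), (1), (1), (1), (1), (1), (1), (1,1), (1,1), (1,1), (1,1,1), (1,1,1)
    |P|=3: 1 collection, coeffs ()
    |P|=4: 3 collections, coeffs (1), (1), (1,1)


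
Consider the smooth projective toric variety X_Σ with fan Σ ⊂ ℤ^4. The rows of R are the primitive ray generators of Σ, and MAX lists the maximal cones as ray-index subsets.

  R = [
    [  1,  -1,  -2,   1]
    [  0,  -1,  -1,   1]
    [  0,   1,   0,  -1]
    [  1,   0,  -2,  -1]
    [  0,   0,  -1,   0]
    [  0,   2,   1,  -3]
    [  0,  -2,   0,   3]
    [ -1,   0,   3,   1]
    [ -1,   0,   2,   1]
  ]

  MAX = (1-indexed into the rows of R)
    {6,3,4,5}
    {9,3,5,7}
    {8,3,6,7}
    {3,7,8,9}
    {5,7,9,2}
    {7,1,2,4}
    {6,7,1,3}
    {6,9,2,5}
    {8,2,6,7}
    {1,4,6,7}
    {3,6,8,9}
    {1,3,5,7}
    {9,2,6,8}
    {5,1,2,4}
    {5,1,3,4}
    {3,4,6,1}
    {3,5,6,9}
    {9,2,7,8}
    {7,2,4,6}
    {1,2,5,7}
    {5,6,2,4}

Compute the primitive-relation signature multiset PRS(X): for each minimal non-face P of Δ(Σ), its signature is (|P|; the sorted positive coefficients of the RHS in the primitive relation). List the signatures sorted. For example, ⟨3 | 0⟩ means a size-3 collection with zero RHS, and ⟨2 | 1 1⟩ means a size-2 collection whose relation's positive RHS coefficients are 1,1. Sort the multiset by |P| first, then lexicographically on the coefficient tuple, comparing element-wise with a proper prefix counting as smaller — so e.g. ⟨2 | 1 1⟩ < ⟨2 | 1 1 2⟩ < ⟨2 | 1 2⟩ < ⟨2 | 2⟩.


|primitive collections| = 12. Relations:

  {4,9}:  v_{4} + v_{9} = 0 — sig = ⟨2 | 0⟩
  {2,3}:  v_{2} + v_{3} = v_{5} — sig = ⟨2 | 1⟩
  {5,8}:  v_{5} + v_{8} = v_{9} — sig = ⟨2 | 1⟩
  {1,9}:  v_{1} + v_{9} = v_{3} + v_{7} — sig = ⟨2 | 1 1⟩
  {4,8}:  v_{4} + v_{8} = v_{6} + v_{7} — sig = ⟨2 | 1 1⟩
  {1,8}:  v_{1} + v_{8} = v_{3} + v_{6} + 2·v_{7} — sig = ⟨2 | 1 1 2⟩
  {5,6,7}:  v_{5} + v_{6} + v_{7} = 0 — sig = ⟨3 | 0⟩
  {1,2,6}:  v_{1} + v_{2} + v_{6} = v_{4} — sig = ⟨3 | 1⟩
  {3,4,7}:  v_{3} + v_{4} + v_{7} = v_{1} — sig = ⟨3 | 1⟩
  {6,7,9}:  v_{6} + v_{7} + v_{9} = v_{8} — sig = ⟨3 | 1⟩
  {1,5,6}:  v_{1} + v_{5} + v_{6} = v_{3} + v_{4} — sig = ⟨3 | 1 1⟩
  {4,5,7}:  v_{4} + v_{5} + v_{7} = v_{1} + v_{2} — sig = ⟨3 | 1 1⟩

Hence PRS(X_Σ) =
{ ⟨2 | 0⟩,  ⟨2 | 1⟩ ×2,  ⟨2 | 1 1⟩ ×2,  ⟨2 | 1 1 2⟩,  ⟨3 | 0⟩,  ⟨3 | 1⟩ ×3,  ⟨3 | 1 1⟩ ×2 }


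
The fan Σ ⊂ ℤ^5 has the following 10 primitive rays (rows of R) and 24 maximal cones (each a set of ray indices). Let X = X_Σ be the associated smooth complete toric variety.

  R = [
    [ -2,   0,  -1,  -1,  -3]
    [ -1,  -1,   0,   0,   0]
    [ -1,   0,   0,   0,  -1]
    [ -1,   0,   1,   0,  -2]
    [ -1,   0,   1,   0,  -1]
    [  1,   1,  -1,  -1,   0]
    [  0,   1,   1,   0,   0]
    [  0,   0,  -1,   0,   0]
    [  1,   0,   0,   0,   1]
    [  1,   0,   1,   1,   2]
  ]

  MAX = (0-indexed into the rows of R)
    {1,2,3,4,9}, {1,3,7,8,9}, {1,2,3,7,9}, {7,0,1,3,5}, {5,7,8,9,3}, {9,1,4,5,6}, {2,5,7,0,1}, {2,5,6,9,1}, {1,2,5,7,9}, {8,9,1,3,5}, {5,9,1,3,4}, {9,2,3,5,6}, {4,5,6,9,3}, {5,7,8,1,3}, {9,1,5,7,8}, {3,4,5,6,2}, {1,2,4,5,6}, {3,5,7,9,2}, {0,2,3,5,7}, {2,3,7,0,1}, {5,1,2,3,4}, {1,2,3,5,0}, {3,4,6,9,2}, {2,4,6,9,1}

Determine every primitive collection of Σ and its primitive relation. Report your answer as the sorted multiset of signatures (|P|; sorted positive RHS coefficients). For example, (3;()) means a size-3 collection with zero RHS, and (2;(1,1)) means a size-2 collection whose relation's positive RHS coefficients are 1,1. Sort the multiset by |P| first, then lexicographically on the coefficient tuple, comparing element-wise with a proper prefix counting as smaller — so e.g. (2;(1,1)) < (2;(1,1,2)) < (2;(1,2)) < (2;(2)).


14 minimal non-faces of Δ(Σ) (on 10 rays):

  {2,8}:  v_{2} + v_{8} = 0  so sig = (2;())
  {0,9}:  v_{0} + v_{9} = v_{2}  so sig = (2;(1))
  {4,7}:  v_{4} + v_{7} = v_{2}  so sig = (2;(1))
  {6,8}:  v_{6} + v_{8} = v_{4} + v_{5} + v_{9}  so sig = (2;(1,1,1))
  {0,8}:  v_{0} + v_{8} = v_{1} + v_{3} + v_{5} + v_{7}  so sig = (2;(1,1,1,1))
  {4,8}:  v_{4} + v_{8} = v_{1} + v_{3} + v_{5} + v_{9}  so sig = (2;(1,1,1,1))
  {0,4}:  v_{0} + v_{4} = v_{1} + 2·v_{2} + v_{3} + v_{5}  so sig = (2;(1,1,1,2))
  {0,6}:  v_{0} + v_{6} = 2·v_{2} + v_{4} + v_{5}  so sig = (2;(1,1,2))
  {6,7}:  v_{6} + v_{7} = 2·v_{2} + v_{5} + v_{9}  so sig = (2;(1,1,2))
  {1,3,6}:  v_{1} + v_{3} + v_{6} = 2·v_{4}  so sig = (3;(2))
  {2,4,5,9}:  v_{2} + v_{4} + v_{5} + v_{9} = v_{6}  so sig = (4;(1))
  {1,3,5,7,9}:  v_{1} + v_{3} + v_{5} + v_{7} + v_{9} = 0  so sig = (5;())
  {1,2,3,5,7}:  v_{1} + v_{2} + v_{3} + v_{5} + v_{7} = v_{0}  so sig = (5;(1))
  {1,2,3,5,9}:  v_{1} + v_{2} + v_{3} + v_{5} + v_{9} = v_{4}  so sig = (5;(1))

Sorted signature multiset PRS(X):
    (2;())
    (2;(1))
    (2;(1))
    (2;(1,1,1))
    (2;(1,1,1,1))
    (2;(1,1,1,1))
    (2;(1,1,1,2))
    (2;(1,1,2))
    (2;(1,1,2))
    (3;(2))
    (4;(1))
    (5;())
    (5;(1))
    (5;(1))


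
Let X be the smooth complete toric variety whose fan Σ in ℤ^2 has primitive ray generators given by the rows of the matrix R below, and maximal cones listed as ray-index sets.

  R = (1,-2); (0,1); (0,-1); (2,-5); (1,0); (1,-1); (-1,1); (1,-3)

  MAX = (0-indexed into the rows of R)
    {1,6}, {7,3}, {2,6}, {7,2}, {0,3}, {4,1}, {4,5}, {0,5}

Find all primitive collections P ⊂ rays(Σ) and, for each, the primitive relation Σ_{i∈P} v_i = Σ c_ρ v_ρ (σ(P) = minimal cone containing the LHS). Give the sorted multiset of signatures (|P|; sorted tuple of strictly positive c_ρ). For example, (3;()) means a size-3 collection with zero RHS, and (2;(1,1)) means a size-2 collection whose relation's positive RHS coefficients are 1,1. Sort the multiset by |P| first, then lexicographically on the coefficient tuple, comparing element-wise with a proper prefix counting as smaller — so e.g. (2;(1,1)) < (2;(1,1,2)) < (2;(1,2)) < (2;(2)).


Δ(Σ) — 8 vertices, 20 min non-faces:

  P={1,2}:  v_{1} + v_{2} = 0 ; sig = (2;())
  P={5,6}:  v_{5} + v_{6} = 0 ; sig = (2;())
  P={0,1}:  v_{0} + v_{1} = v_{5} ; sig = (2;(1))
  P={0,2}:  v_{0} + v_{2} = v_{7} ; sig = (2;(1))
  P={0,6}:  v_{0} + v_{6} = v_{2} ; sig = (2;(1))
  P={0,7}:  v_{0} + v_{7} = v_{3} ; sig = (2;(1))
  P={1,5}:  v_{1} + v_{5} = v_{4} ; sig = (2;(1))
  P={1,7}:  v_{1} + v_{7} = v_{0} ; sig = (2;(1))
  P={2,4}:  v_{2} + v_{4} = v_{5} ; sig = (2;(1))
  P={2,5}:  v_{2} + v_{5} = v_{0} ; sig = (2;(1))
  P={4,6}:  v_{4} + v_{6} = v_{1} ; sig = (2;(1))
  P={3,6}:  v_{3} + v_{6} = v_{2} + v_{7} ; sig = (2;(1,1))
  P={4,7}:  v_{4} + v_{7} = v_{0} + v_{5} ; sig = (2;(1,1))
  P={3,4}:  v_{3} + v_{4} = 2·v_{0} + v_{5} ; sig = (2;(1,2))
  P={0,4}:  v_{0} + v_{4} = 2·v_{5} ; sig = (2;(2))
  P={1,3}:  v_{1} + v_{3} = 2·v_{0} ; sig = (2;(2))
  P={2,3}:  v_{2} + v_{3} = 2·v_{7} ; sig = (2;(2))
  P={5,7}:  v_{5} + v_{7} = 2·v_{0} ; sig = (2;(2))
  P={6,7}:  v_{6} + v_{7} = 2·v_{2} ; sig = (2;(2))
  P={3,5}:  v_{3} + v_{5} = 3·v_{0} ; sig = (2;(3))

Sorted signature multiset PRS(X):
    |P|=2: 20 collections, coeffs (), (), (1), (1), (1), (1), (1), (1), (1), (1), (1), (1,1), (1,1), (1,2), (2), (2), (2), (2), (2), (3)


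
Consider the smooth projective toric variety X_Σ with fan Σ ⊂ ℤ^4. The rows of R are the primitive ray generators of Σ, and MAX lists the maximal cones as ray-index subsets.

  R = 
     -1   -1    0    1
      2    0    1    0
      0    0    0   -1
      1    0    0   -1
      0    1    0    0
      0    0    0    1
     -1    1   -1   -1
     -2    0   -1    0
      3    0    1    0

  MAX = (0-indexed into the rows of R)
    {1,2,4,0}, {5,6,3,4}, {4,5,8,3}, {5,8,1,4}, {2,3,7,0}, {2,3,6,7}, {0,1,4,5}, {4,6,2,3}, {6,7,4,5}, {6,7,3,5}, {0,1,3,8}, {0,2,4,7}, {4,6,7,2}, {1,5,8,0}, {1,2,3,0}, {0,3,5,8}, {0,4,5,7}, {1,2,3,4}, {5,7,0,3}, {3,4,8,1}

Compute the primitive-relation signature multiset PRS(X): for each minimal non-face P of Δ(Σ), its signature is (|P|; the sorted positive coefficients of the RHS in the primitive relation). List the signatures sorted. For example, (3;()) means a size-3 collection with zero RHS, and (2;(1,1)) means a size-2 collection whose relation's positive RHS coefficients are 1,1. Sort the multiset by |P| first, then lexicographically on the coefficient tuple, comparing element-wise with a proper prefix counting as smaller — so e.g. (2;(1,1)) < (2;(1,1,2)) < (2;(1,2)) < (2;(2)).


Σ has 11 primitive collections:

  P={1,7}:  v_{1} + v_{7} = 0  ⟹  sig = (2;())
  P={2,5}:  v_{2} + v_{5} = 0  ⟹  sig = (2;())
  P={0,6}:  v_{0} + v_{6} = v_{7}  ⟹  sig = (2;(1))
  P={1,6}:  v_{1} + v_{6} = v_{3} + v_{4}  ⟹  sig = (2;(1,1))
  P={2,8}:  v_{2} + v_{8} = v_{1} + v_{3}  ⟹  sig = (2;(1,1))
  P={7,8}:  v_{7} + v_{8} = v_{3} + v_{5}  ⟹  sig = (2;(1,1))
  P={6,8}:  v_{6} + v_{8} = 2·v_{3} + v_{4} + v_{5}  ⟹  sig = (2;(1,1,2))
  P={0,3,4}:  v_{0} + v_{3} + v_{4} = 0  ⟹  sig = (3;())
  P={1,3,5}:  v_{1} + v_{3} + v_{5} = v_{8}  ⟹  sig = (3;(1))
  P={3,4,7}:  v_{3} + v_{4} + v_{7} = v_{6}  ⟹  sig = (3;(1))
  P={0,4,8}:  v_{0} + v_{4} + v_{8} = v_{1} + v_{5}  ⟹  sig = (3;(1,1))

so the primitive-relation signature multiset is
    (2;())
    (2;())
    (2;(1))
    (2;(1,1))
    (2;(1,1))
    (2;(1,1))
    (2;(1,1,2))
    (3;())
    (3;(1))
    (3;(1))
    (3;(1,1))


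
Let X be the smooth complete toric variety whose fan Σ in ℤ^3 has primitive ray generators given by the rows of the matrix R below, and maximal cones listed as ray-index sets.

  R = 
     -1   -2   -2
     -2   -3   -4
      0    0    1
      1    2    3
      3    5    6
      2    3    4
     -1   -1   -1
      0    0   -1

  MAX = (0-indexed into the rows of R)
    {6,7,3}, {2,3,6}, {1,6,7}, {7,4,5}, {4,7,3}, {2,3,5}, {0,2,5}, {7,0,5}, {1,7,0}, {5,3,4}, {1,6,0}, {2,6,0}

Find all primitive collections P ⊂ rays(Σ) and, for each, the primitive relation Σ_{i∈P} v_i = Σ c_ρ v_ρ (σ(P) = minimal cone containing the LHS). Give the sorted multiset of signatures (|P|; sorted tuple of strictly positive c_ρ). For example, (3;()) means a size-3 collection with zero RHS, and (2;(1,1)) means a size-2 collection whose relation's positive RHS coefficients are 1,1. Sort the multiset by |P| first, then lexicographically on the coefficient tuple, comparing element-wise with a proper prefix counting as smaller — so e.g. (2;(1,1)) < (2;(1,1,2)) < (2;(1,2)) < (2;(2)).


12 collections generate NE(X_Σ); each relation:

  P={1,5}:  v_{1} + v_{5} = 0 ; sig = (2;())
  P={2,7}:  v_{2} + v_{7} = 0 ; sig = (2;())
  P={0,3}:  v_{0} + v_{3} = v_{2} ; sig = (2;(1))
  P={0,4}:  v_{0} + v_{4} = v_{5} ; sig = (2;(1))
  P={1,3}:  v_{1} + v_{3} = v_{6} ; sig = (2;(1))
  P={5,6}:  v_{5} + v_{6} = v_{3} ; sig = (2;(1))
  P={1,2}:  v_{1} + v_{2} = v_{0} + v_{6} ; sig = (2;(1,1))
  P={1,4}:  v_{1} + v_{4} = v_{3} + v_{7} ; sig = (2;(1,1))
  P={2,4}:  v_{2} + v_{4} = v_{3} + v_{5} ; sig = (2;(1,1))
  P={4,6}:  v_{4} + v_{6} = 2·v_{3} + v_{7} ; sig = (2;(1,2))
  P={0,6,7}:  v_{0} + v_{6} + v_{7} = v_{1} ; sig = (3;(1))
  P={3,5,7}:  v_{3} + v_{5} + v_{7} = v_{4} ; sig = (3;(1))

Hence PRS(X_Σ) =
    (2;())
    (2;())
    (2;(1))
    (2;(1))
    (2;(1))
    (2;(1))
    (2;(1,1))
    (2;(1,1))
    (2;(1,1))
    (2;(1,2))
    (3;(1))
    (3;(1))
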